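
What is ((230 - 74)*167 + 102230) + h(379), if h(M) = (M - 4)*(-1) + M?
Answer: 128286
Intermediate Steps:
h(M) = 4 (h(M) = (-4 + M)*(-1) + M = (4 - M) + M = 4)
((230 - 74)*167 + 102230) + h(379) = ((230 - 74)*167 + 102230) + 4 = (156*167 + 102230) + 4 = (26052 + 102230) + 4 = 128282 + 4 = 128286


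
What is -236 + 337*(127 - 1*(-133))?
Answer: 87384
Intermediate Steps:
-236 + 337*(127 - 1*(-133)) = -236 + 337*(127 + 133) = -236 + 337*260 = -236 + 87620 = 87384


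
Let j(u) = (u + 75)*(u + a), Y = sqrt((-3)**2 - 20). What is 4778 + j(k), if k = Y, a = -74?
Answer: -783 + I*sqrt(11) ≈ -783.0 + 3.3166*I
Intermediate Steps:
Y = I*sqrt(11) (Y = sqrt(9 - 20) = sqrt(-11) = I*sqrt(11) ≈ 3.3166*I)
k = I*sqrt(11) ≈ 3.3166*I
j(u) = (-74 + u)*(75 + u) (j(u) = (u + 75)*(u - 74) = (75 + u)*(-74 + u) = (-74 + u)*(75 + u))
4778 + j(k) = 4778 + (-5550 + I*sqrt(11) + (I*sqrt(11))**2) = 4778 + (-5550 + I*sqrt(11) - 11) = 4778 + (-5561 + I*sqrt(11)) = -783 + I*sqrt(11)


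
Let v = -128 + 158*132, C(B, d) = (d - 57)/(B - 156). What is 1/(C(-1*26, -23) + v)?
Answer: 91/1886288 ≈ 4.8243e-5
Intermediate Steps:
C(B, d) = (-57 + d)/(-156 + B)
v = 20728 (v = -128 + 20856 = 20728)
1/(C(-1*26, -23) + v) = 1/((-57 - 23)/(-156 - 1*26) + 20728) = 1/(-80/(-156 - 26) + 20728) = 1/(-80/(-182) + 20728) = 1/(-1/182*(-80) + 20728) = 1/(40/91 + 20728) = 1/(1886288/91) = 91/1886288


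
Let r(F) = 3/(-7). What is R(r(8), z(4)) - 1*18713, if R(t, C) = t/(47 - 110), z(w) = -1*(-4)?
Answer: -2750810/147 ≈ -18713.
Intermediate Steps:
r(F) = -3/7 (r(F) = 3*(-⅐) = -3/7)
z(w) = 4
R(t, C) = -t/63 (R(t, C) = t/(-63) = t*(-1/63) = -t/63)
R(r(8), z(4)) - 1*18713 = -1/63*(-3/7) - 1*18713 = 1/147 - 18713 = -2750810/147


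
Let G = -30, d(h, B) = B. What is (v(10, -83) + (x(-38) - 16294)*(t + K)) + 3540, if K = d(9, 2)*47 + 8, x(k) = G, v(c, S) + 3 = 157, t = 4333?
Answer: -72393246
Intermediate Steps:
v(c, S) = 154 (v(c, S) = -3 + 157 = 154)
x(k) = -30
K = 102 (K = 2*47 + 8 = 94 + 8 = 102)
(v(10, -83) + (x(-38) - 16294)*(t + K)) + 3540 = (154 + (-30 - 16294)*(4333 + 102)) + 3540 = (154 - 16324*4435) + 3540 = (154 - 72396940) + 3540 = -72396786 + 3540 = -72393246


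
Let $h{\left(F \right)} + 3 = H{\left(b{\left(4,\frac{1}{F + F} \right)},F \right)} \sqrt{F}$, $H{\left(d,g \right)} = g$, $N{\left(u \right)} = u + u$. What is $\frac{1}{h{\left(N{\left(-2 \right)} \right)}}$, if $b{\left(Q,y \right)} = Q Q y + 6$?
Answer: $- \frac{3}{73} + \frac{8 i}{73} \approx -0.041096 + 0.10959 i$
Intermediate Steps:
$N{\left(u \right)} = 2 u$
$b{\left(Q,y \right)} = 6 + y Q^{2}$ ($b{\left(Q,y \right)} = Q^{2} y + 6 = y Q^{2} + 6 = 6 + y Q^{2}$)
$h{\left(F \right)} = -3 + F^{\frac{3}{2}}$ ($h{\left(F \right)} = -3 + F \sqrt{F} = -3 + F^{\frac{3}{2}}$)
$\frac{1}{h{\left(N{\left(-2 \right)} \right)}} = \frac{1}{-3 + \left(2 \left(-2\right)\right)^{\frac{3}{2}}} = \frac{1}{-3 + \left(-4\right)^{\frac{3}{2}}} = \frac{1}{-3 - 8 i} = \frac{-3 + 8 i}{73}$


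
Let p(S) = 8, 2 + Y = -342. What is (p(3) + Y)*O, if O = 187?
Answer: -62832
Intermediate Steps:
Y = -344 (Y = -2 - 342 = -344)
(p(3) + Y)*O = (8 - 344)*187 = -336*187 = -62832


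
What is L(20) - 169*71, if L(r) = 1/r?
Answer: -239979/20 ≈ -11999.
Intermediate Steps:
L(20) - 169*71 = 1/20 - 169*71 = 1/20 - 11999 = -239979/20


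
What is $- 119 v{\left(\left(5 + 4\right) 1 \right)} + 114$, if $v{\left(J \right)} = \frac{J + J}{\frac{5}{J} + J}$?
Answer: $- \frac{4737}{43} \approx -110.16$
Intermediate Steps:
$v{\left(J \right)} = \frac{2 J}{J + \frac{5}{J}}$
$- 119 v{\left(\left(5 + 4\right) 1 \right)} + 114 = - 119 \frac{2 \left(\left(5 + 4\right) 1\right)^{2}}{5 + \left(\left(5 + 4\right) 1\right)^{2}} + 114 = - 119 \frac{2 \left(9 \cdot 1\right)^{2}}{5 + \left(9 \cdot 1\right)^{2}} + 114 = - 119 \frac{2 \cdot 9^{2}}{5 + 9^{2}} + 114 = - 119 \cdot 2 \cdot 81 \frac{1}{5 + 81} + 114 = - 119 \cdot 2 \cdot 81 \cdot \frac{1}{86} + 114 = \left(-119\right) \frac{81}{43} + 114 = - \frac{9639}{43} + 114 = - \frac{4737}{43}$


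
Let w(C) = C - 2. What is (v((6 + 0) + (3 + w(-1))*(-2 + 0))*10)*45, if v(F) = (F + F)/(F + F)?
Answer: 450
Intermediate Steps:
w(C) = -2 + C
v(F) = 1 (v(F) = (2*F)/((2*F)) = (2*F)*(1/(2*F)) = 1)
(v((6 + 0) + (3 + w(-1))*(-2 + 0))*10)*45 = (1*10)*45 = 10*45 = 450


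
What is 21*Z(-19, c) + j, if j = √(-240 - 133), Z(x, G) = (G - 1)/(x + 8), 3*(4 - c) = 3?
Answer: -42/11 + I*√373 ≈ -3.8182 + 19.313*I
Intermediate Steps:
c = 3 (c = 4 - ⅓*3 = 4 - 1 = 3)
Z(x, G) = (-1 + G)/(8 + x)
j = I*√373 (j = √(-373) = I*√373 ≈ 19.313*I)
21*Z(-19, c) + j = 21*((-1 + 3)/(8 - 19)) + I*√373 = 21*(2/(-11)) + I*√373 = 21*(-1/11*2) + I*√373 = 21*(-2/11) + I*√373 = -42/11 + I*√373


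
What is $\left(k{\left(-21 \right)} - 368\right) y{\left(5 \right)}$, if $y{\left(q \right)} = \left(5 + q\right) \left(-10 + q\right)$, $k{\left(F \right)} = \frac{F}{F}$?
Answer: $18350$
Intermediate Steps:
$k{\left(F \right)} = 1$
$y{\left(q \right)} = \left(-10 + q\right) \left(5 + q\right)$
$\left(k{\left(-21 \right)} - 368\right) y{\left(5 \right)} = \left(1 - 368\right) \left(-50 + 5^{2} - 25\right) = - 367 \left(-50 + 25 - 25\right) = \left(-367\right) \left(-50\right) = 18350$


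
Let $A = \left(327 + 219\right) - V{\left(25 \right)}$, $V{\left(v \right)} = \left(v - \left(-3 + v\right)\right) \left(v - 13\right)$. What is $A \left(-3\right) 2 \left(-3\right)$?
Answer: $9180$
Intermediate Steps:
$V{\left(v \right)} = -39 + 3 v$ ($V{\left(v \right)} = 3 \left(-13 + v\right) = -39 + 3 v$)
$A = 510$ ($A = \left(327 + 219\right) - \left(-39 + 3 \cdot 25\right) = 546 - \left(-39 + 75\right) = 546 - 36 = 510$)
$A \left(-3\right) 2 \left(-3\right) = 510 \left(-3\right) 2 \left(-3\right) = 510 \left(\left(-6\right) \left(-3\right)\right) = 510 \cdot 18 = 9180$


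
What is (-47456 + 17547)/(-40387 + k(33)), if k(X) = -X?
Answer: 29909/40420 ≈ 0.73996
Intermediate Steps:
(-47456 + 17547)/(-40387 + k(33)) = (-47456 + 17547)/(-40387 - 1*33) = -29909/(-40387 - 33) = -29909/(-40420) = -29909*(-1/40420) = 29909/40420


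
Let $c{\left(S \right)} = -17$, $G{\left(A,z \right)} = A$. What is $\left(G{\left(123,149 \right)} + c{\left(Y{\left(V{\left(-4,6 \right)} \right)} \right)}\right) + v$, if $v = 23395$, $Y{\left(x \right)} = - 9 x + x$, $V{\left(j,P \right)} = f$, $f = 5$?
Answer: $23501$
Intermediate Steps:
$V{\left(j,P \right)} = 5$
$Y{\left(x \right)} = - 8 x$
$\left(G{\left(123,149 \right)} + c{\left(Y{\left(V{\left(-4,6 \right)} \right)} \right)}\right) + v = \left(123 - 17\right) + 23395 = 106 + 23395 = 23501$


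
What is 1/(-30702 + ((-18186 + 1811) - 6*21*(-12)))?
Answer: -1/45565 ≈ -2.1947e-5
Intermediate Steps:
1/(-30702 + ((-18186 + 1811) - 6*21*(-12))) = 1/(-30702 + (-16375 - 126*(-12))) = 1/(-30702 + (-16375 + 1512)) = 1/(-30702 - 14863) = 1/(-45565) = -1/45565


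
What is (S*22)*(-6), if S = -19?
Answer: 2508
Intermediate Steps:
(S*22)*(-6) = -19*22*(-6) = -418*(-6) = 2508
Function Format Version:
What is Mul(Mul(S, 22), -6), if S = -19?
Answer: 2508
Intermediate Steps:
Mul(Mul(S, 22), -6) = Mul(Mul(-19, 22), -6) = Mul(-418, -6) = 2508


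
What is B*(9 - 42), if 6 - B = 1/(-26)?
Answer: -5181/26 ≈ -199.27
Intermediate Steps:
B = 157/26 (B = 6 - 1/(-26) = 6 - 1*(-1/26) = 6 + 1/26 = 157/26 ≈ 6.0385)
B*(9 - 42) = 157*(9 - 42)/26 = (157/26)*(-33) = -5181/26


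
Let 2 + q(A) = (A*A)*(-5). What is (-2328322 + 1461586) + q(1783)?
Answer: -16762183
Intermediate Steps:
q(A) = -2 - 5*A² (q(A) = -2 + (A*A)*(-5) = -2 + A²*(-5) = -2 - 5*A²)
(-2328322 + 1461586) + q(1783) = (-2328322 + 1461586) + (-2 - 5*1783²) = -866736 + (-2 - 5*3179089) = -866736 + (-2 - 15895445) = -866736 - 15895447 = -16762183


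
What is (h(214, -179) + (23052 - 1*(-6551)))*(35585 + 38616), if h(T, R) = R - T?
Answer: 2167411210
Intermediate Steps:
(h(214, -179) + (23052 - 1*(-6551)))*(35585 + 38616) = ((-179 - 1*214) + (23052 - 1*(-6551)))*(35585 + 38616) = ((-179 - 214) + (23052 + 6551))*74201 = (-393 + 29603)*74201 = 29210*74201 = 2167411210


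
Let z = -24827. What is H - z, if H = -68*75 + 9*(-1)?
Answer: 19718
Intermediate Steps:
H = -5109 (H = -5100 - 9 = -5109)
H - z = -5109 - 1*(-24827) = -5109 + 24827 = 19718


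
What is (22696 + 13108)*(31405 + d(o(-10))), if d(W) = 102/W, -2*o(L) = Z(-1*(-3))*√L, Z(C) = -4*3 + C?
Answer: 1124424620 - 1217336*I*√10/15 ≈ 1.1244e+9 - 2.5664e+5*I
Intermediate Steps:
Z(C) = -12 + C
o(L) = 9*√L/2 (o(L) = -(-12 - 1*(-3))*√L/2 = -(-12 + 3)*√L/2 = -(-9)*√L/2 = 9*√L/2)
(22696 + 13108)*(31405 + d(o(-10))) = (22696 + 13108)*(31405 + 102/((9*√(-10)/2))) = 35804*(31405 + 102/((9*(I*√10)/2))) = 35804*(31405 + 102/((9*I*√10/2))) = 35804*(31405 + 102*(-I*√10/45)) = 35804*(31405 - 34*I*√10/15) = 1124424620 - 1217336*I*√10/15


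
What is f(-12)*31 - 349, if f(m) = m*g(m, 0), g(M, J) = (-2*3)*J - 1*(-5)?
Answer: -2209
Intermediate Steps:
g(M, J) = 5 - 6*J (g(M, J) = -6*J + 5 = 5 - 6*J)
f(m) = 5*m (f(m) = m*(5 - 6*0) = m*(5 + 0) = m*5 = 5*m)
f(-12)*31 - 349 = (5*(-12))*31 - 349 = -60*31 - 349 = -1860 - 349 = -2209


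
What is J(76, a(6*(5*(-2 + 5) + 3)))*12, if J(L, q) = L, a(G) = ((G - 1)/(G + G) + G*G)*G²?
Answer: 912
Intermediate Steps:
a(G) = G²*(G² + (-1 + G)/(2*G)) (a(G) = ((-1 + G)/((2*G)) + G²)*G² = ((-1 + G)*(1/(2*G)) + G²)*G² = ((-1 + G)/(2*G) + G²)*G² = (G² + (-1 + G)/(2*G))*G² = G²*(G² + (-1 + G)/(2*G)))
J(76, a(6*(5*(-2 + 5) + 3)))*12 = 76*12 = 912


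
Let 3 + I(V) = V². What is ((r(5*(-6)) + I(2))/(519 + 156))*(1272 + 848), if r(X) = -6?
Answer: -424/27 ≈ -15.704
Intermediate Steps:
I(V) = -3 + V²
((r(5*(-6)) + I(2))/(519 + 156))*(1272 + 848) = ((-6 + (-3 + 2²))/(519 + 156))*(1272 + 848) = ((-6 + (-3 + 4))/675)*2120 = ((-6 + 1)*(1/675))*2120 = -5*1/675*2120 = -1/135*2120 = -424/27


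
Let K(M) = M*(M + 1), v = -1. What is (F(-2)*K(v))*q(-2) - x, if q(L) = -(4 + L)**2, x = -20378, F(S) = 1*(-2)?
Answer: 20378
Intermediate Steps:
F(S) = -2
K(M) = M*(1 + M)
(F(-2)*K(v))*q(-2) - x = (-(-2)*(1 - 1))*(-(4 - 2)**2) - 1*(-20378) = (-(-2)*0)*(-1*2**2) + 20378 = (-2*0)*(-1*4) + 20378 = 0*(-4) + 20378 = 0 + 20378 = 20378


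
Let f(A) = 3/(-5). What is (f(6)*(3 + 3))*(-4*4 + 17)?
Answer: -18/5 ≈ -3.6000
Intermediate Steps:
f(A) = -⅗ (f(A) = 3*(-⅕) = -⅗)
(f(6)*(3 + 3))*(-4*4 + 17) = (-3*(3 + 3)/5)*(-4*4 + 17) = (-⅗*6)*(-16 + 17) = -18/5*1 = -18/5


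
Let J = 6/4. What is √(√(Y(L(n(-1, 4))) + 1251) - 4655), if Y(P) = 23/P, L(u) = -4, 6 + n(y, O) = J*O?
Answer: √(-18620 + 2*√4981)/2 ≈ 67.969*I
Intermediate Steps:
J = 3/2 (J = 6*(¼) = 3/2 ≈ 1.5000)
n(y, O) = -6 + 3*O/2
√(√(Y(L(n(-1, 4))) + 1251) - 4655) = √(√(23/(-4) + 1251) - 4655) = √(√(23*(-¼) + 1251) - 4655) = √(√(-23/4 + 1251) - 4655) = √(√(4981/4) - 4655) = √(√4981/2 - 4655) = √(-4655 + √4981/2)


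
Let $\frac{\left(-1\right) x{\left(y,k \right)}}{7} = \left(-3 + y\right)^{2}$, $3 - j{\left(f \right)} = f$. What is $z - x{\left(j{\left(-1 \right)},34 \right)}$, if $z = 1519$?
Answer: $1526$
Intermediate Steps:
$j{\left(f \right)} = 3 - f$
$x{\left(y,k \right)} = - 7 \left(-3 + y\right)^{2}$
$z - x{\left(j{\left(-1 \right)},34 \right)} = 1519 - - 7 \left(-3 + \left(3 - -1\right)\right)^{2} = 1519 - - 7 \left(-3 + \left(3 + 1\right)\right)^{2} = 1519 - - 7 \left(-3 + 4\right)^{2} = 1519 - - 7 \cdot 1^{2} = 1519 - \left(-7\right) 1 = 1519 - -7 = 1519 + 7 = 1526$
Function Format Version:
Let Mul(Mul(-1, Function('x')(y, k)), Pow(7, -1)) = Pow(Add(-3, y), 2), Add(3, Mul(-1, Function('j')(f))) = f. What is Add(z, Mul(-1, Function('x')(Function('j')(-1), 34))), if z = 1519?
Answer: 1526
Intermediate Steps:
Function('j')(f) = Add(3, Mul(-1, f))
Function('x')(y, k) = Mul(-7, Pow(Add(-3, y), 2))
Add(z, Mul(-1, Function('x')(Function('j')(-1), 34))) = Add(1519, Mul(-1, Mul(-7, Pow(Add(-3, Add(3, Mul(-1, -1))), 2)))) = Add(1519, Mul(-1, Mul(-7, Pow(Add(-3, Add(3, 1)), 2)))) = Add(1519, Mul(-1, Mul(-7, Pow(Add(-3, 4), 2)))) = Add(1519, Mul(-1, Mul(-7, Pow(1, 2)))) = Add(1519, Mul(-1, Mul(-7, 1))) = Add(1519, Mul(-1, -7)) = Add(1519, 7) = 1526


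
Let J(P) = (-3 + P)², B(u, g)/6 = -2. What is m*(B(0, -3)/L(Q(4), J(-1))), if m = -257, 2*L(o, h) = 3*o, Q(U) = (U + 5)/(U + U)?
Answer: 16448/9 ≈ 1827.6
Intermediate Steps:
B(u, g) = -12 (B(u, g) = 6*(-2) = -12)
Q(U) = (5 + U)/(2*U) (Q(U) = (5 + U)/((2*U)) = (5 + U)*(1/(2*U)) = (5 + U)/(2*U))
L(o, h) = 3*o/2 (L(o, h) = (3*o)/2 = 3*o/2)
m*(B(0, -3)/L(Q(4), J(-1))) = -(-3084)/(3*((½)*(5 + 4)/4)/2) = -(-3084)/(3*((½)*(¼)*9)/2) = -(-3084)/((3/2)*(9/8)) = -(-3084)/27/16 = -(-3084)*16/27 = -257*(-64/9) = 16448/9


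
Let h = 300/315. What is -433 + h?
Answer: -9073/21 ≈ -432.05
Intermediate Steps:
h = 20/21 (h = 300*(1/315) = 20/21 ≈ 0.95238)
-433 + h = -433 + 20/21 = -9073/21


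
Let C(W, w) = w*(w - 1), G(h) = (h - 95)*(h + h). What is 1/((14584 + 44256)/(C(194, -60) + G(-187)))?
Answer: 13641/7355 ≈ 1.8547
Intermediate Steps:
G(h) = 2*h*(-95 + h) (G(h) = (-95 + h)*(2*h) = 2*h*(-95 + h))
C(W, w) = w*(-1 + w)
1/((14584 + 44256)/(C(194, -60) + G(-187))) = 1/((14584 + 44256)/(-60*(-1 - 60) + 2*(-187)*(-95 - 187))) = 1/(58840/(-60*(-61) + 2*(-187)*(-282))) = 1/(58840/(3660 + 105468)) = 1/(58840/109128) = 1/(58840*(1/109128)) = 1/(7355/13641) = 13641/7355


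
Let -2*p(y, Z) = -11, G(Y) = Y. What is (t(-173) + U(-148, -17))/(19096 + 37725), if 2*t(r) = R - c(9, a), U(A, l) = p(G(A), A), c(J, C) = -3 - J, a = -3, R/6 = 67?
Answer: 425/113642 ≈ 0.0037398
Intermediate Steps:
R = 402 (R = 6*67 = 402)
p(y, Z) = 11/2 (p(y, Z) = -1/2*(-11) = 11/2)
U(A, l) = 11/2
t(r) = 207 (t(r) = (402 - (-3 - 1*9))/2 = (402 - (-3 - 9))/2 = (402 - 1*(-12))/2 = (402 + 12)/2 = (1/2)*414 = 207)
(t(-173) + U(-148, -17))/(19096 + 37725) = (207 + 11/2)/(19096 + 37725) = (425/2)/56821 = (425/2)*(1/56821) = 425/113642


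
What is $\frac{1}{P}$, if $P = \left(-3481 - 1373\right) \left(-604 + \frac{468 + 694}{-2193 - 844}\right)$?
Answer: $\frac{3037}{8909565540} \approx 3.4087 \cdot 10^{-7}$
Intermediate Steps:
$P = \frac{8909565540}{3037}$ ($P = - 4854 \left(-604 + \frac{1162}{-3037}\right) = - 4854 \left(-604 + 1162 \left(- \frac{1}{3037}\right)\right) = - 4854 \left(-604 - \frac{1162}{3037}\right) = \left(-4854\right) \left(- \frac{1835510}{3037}\right) = \frac{8909565540}{3037} \approx 2.9337 \cdot 10^{6}$)
$\frac{1}{P} = \frac{1}{\frac{8909565540}{3037}} = \frac{3037}{8909565540}$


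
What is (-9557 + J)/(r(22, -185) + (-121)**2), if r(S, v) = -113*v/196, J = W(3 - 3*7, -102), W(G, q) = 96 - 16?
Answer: -1857492/2890541 ≈ -0.64261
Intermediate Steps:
W(G, q) = 80
J = 80
r(S, v) = -113*v/196 (r(S, v) = -113*v*(1/196) = -113*v/196)
(-9557 + J)/(r(22, -185) + (-121)**2) = (-9557 + 80)/(-113/196*(-185) + (-121)**2) = -9477/(20905/196 + 14641) = -9477/2890541/196 = -9477*196/2890541 = -1857492/2890541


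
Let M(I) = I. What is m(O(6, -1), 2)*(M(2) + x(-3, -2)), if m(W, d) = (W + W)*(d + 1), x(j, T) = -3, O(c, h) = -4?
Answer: 24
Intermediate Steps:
m(W, d) = 2*W*(1 + d) (m(W, d) = (2*W)*(1 + d) = 2*W*(1 + d))
m(O(6, -1), 2)*(M(2) + x(-3, -2)) = (2*(-4)*(1 + 2))*(2 - 3) = (2*(-4)*3)*(-1) = -24*(-1) = 24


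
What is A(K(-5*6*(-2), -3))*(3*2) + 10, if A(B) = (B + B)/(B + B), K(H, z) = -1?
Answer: 16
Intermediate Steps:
A(B) = 1 (A(B) = (2*B)/((2*B)) = (2*B)*(1/(2*B)) = 1)
A(K(-5*6*(-2), -3))*(3*2) + 10 = 1*(3*2) + 10 = 1*6 + 10 = 6 + 10 = 16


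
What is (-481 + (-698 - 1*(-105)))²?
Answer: 1153476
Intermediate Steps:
(-481 + (-698 - 1*(-105)))² = (-481 + (-698 + 105))² = (-481 - 593)² = (-1074)² = 1153476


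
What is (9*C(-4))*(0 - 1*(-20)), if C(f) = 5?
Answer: 900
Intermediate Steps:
(9*C(-4))*(0 - 1*(-20)) = (9*5)*(0 - 1*(-20)) = 45*(0 + 20) = 45*20 = 900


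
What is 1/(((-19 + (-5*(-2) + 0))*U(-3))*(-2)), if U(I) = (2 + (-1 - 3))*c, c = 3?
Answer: -1/108 ≈ -0.0092593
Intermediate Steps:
U(I) = -6 (U(I) = (2 + (-1 - 3))*3 = (2 - 4)*3 = -2*3 = -6)
1/(((-19 + (-5*(-2) + 0))*U(-3))*(-2)) = 1/(((-19 + (-5*(-2) + 0))*(-6))*(-2)) = 1/(((-19 + (10 + 0))*(-6))*(-2)) = 1/(((-19 + 10)*(-6))*(-2)) = 1/(-9*(-6)*(-2)) = 1/(54*(-2)) = 1/(-108) = -1/108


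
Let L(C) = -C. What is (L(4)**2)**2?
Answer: 256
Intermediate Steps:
(L(4)**2)**2 = ((-1*4)**2)**2 = ((-4)**2)**2 = 16**2 = 256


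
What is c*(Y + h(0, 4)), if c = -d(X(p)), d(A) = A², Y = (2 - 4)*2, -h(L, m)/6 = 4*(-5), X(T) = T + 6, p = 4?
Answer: -11600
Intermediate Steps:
X(T) = 6 + T
h(L, m) = 120 (h(L, m) = -24*(-5) = -6*(-20) = 120)
Y = -4 (Y = -2*2 = -4)
c = -100 (c = -(6 + 4)² = -1*10² = -1*100 = -100)
c*(Y + h(0, 4)) = -100*(-4 + 120) = -100*116 = -11600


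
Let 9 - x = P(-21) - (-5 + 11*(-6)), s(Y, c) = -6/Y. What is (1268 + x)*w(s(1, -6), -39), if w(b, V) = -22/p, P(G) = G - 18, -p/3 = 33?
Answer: 830/3 ≈ 276.67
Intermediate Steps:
p = -99 (p = -3*33 = -99)
P(G) = -18 + G
w(b, V) = 2/9 (w(b, V) = -22/(-99) = -22*(-1/99) = 2/9)
x = -23 (x = 9 - ((-18 - 21) - (-5 + 11*(-6))) = 9 - (-39 - (-5 - 66)) = 9 - (-39 - 1*(-71)) = 9 - (-39 + 71) = 9 - 1*32 = 9 - 32 = -23)
(1268 + x)*w(s(1, -6), -39) = (1268 - 23)*(2/9) = 1245*(2/9) = 830/3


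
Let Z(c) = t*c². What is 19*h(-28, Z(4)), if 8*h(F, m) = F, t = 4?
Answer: -133/2 ≈ -66.500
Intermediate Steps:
Z(c) = 4*c²
h(F, m) = F/8
19*h(-28, Z(4)) = 19*((⅛)*(-28)) = 19*(-7/2) = -133/2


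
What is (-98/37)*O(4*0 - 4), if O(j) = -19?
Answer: 1862/37 ≈ 50.324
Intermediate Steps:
(-98/37)*O(4*0 - 4) = -98/37*(-19) = 1862/37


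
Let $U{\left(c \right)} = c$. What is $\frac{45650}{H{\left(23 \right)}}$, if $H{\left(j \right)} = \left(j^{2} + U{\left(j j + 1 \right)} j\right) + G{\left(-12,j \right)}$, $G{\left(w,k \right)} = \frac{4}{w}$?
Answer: $\frac{68475}{19078} \approx 3.5892$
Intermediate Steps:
$H{\left(j \right)} = - \frac{1}{3} + j^{2} + j \left(1 + j^{2}\right)$ ($H{\left(j \right)} = \left(j^{2} + \left(j j + 1\right) j\right) + \frac{4}{-12} = \left(j^{2} + \left(j^{2} + 1\right) j\right) + 4 \left(- \frac{1}{12}\right) = \left(j^{2} + \left(1 + j^{2}\right) j\right) - \frac{1}{3} = \left(j^{2} + j \left(1 + j^{2}\right)\right) - \frac{1}{3} = - \frac{1}{3} + j^{2} + j \left(1 + j^{2}\right)$)
$\frac{45650}{H{\left(23 \right)}} = \frac{45650}{- \frac{1}{3} + 23 + 23^{2} + 23^{3}} = \frac{45650}{- \frac{1}{3} + 23 + 529 + 12167} = \frac{45650}{\frac{38156}{3}} = 45650 \cdot \frac{3}{38156} = \frac{68475}{19078}$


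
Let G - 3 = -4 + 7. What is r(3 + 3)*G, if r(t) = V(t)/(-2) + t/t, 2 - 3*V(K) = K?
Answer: 10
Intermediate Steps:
V(K) = ⅔ - K/3
G = 6 (G = 3 + (-4 + 7) = 3 + 3 = 6)
r(t) = ⅔ + t/6 (r(t) = (⅔ - t/3)/(-2) + t/t = (⅔ - t/3)*(-½) + 1 = (-⅓ + t/6) + 1 = ⅔ + t/6)
r(3 + 3)*G = (⅔ + (3 + 3)/6)*6 = (⅔ + (⅙)*6)*6 = (⅔ + 1)*6 = (5/3)*6 = 10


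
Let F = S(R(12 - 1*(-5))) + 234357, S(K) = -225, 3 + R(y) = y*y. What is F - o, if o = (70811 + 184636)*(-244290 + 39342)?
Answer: 52353585888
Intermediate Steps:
R(y) = -3 + y**2 (R(y) = -3 + y*y = -3 + y**2)
o = -52353351756 (o = 255447*(-204948) = -52353351756)
F = 234132 (F = -225 + 234357 = 234132)
F - o = 234132 - 1*(-52353351756) = 234132 + 52353351756 = 52353585888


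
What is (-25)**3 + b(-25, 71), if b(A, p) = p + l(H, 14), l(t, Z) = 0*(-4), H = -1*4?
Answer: -15554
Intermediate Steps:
H = -4
l(t, Z) = 0
b(A, p) = p (b(A, p) = p + 0 = p)
(-25)**3 + b(-25, 71) = (-25)**3 + 71 = -15625 + 71 = -15554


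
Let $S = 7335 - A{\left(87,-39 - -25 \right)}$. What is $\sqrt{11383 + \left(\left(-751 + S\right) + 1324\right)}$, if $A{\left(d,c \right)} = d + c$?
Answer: $\sqrt{19218} \approx 138.63$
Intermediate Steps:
$A{\left(d,c \right)} = c + d$
$S = 7262$ ($S = 7335 - \left(\left(-39 - -25\right) + 87\right) = 7335 - \left(\left(-39 + 25\right) + 87\right) = 7335 - \left(-14 + 87\right) = 7335 - 73 = 7262$)
$\sqrt{11383 + \left(\left(-751 + S\right) + 1324\right)} = \sqrt{11383 + \left(\left(-751 + 7262\right) + 1324\right)} = \sqrt{11383 + \left(6511 + 1324\right)} = \sqrt{11383 + 7835} = \sqrt{19218}$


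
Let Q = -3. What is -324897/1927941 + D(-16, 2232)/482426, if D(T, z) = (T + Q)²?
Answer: -52014257807/310029621622 ≈ -0.16777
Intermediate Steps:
D(T, z) = (-3 + T)² (D(T, z) = (T - 3)² = (-3 + T)²)
-324897/1927941 + D(-16, 2232)/482426 = -324897/1927941 + (-3 - 16)²/482426 = -324897*1/1927941 + (-19)²*(1/482426) = -108299/642647 + 361*(1/482426) = -108299/642647 + 361/482426 = -52014257807/310029621622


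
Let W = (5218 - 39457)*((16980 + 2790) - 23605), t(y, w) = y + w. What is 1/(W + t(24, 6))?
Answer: 1/131306595 ≈ 7.6158e-9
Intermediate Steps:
t(y, w) = w + y
W = 131306565 (W = -34239*(19770 - 23605) = -34239*(-3835) = 131306565)
1/(W + t(24, 6)) = 1/(131306565 + (6 + 24)) = 1/(131306565 + 30) = 1/131306595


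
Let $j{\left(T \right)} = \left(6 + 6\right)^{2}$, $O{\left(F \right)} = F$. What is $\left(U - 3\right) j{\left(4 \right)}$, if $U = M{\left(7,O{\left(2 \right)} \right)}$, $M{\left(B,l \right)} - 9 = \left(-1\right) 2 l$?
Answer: $288$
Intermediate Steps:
$M{\left(B,l \right)} = 9 - 2 l$ ($M{\left(B,l \right)} = 9 + \left(-1\right) 2 l = 9 - 2 l$)
$U = 5$ ($U = 9 - 4 = 5$)
$j{\left(T \right)} = 144$ ($j{\left(T \right)} = 12^{2} = 144$)
$\left(U - 3\right) j{\left(4 \right)} = \left(5 - 3\right) 144 = 2 \cdot 144 = 288$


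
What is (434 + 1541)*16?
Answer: 31600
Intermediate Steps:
(434 + 1541)*16 = 1975*16 = 31600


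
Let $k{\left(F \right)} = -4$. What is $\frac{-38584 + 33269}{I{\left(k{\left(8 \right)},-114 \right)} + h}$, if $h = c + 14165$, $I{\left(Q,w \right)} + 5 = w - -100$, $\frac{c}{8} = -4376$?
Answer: $\frac{5315}{20862} \approx 0.25477$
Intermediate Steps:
$c = -35008$ ($c = 8 \left(-4376\right) = -35008$)
$I{\left(Q,w \right)} = 95 + w$ ($I{\left(Q,w \right)} = -5 + \left(w - -100\right) = -5 + \left(w + 100\right) = -5 + \left(100 + w\right) = 95 + w$)
$h = -20843$ ($h = -35008 + 14165 = -20843$)
$\frac{-38584 + 33269}{I{\left(k{\left(8 \right)},-114 \right)} + h} = \frac{-38584 + 33269}{\left(95 - 114\right) - 20843} = - \frac{5315}{-19 - 20843} = - \frac{5315}{-20862} = \left(-5315\right) \left(- \frac{1}{20862}\right) = \frac{5315}{20862}$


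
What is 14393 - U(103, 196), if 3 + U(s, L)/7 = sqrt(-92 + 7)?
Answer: 14414 - 7*I*sqrt(85) ≈ 14414.0 - 64.537*I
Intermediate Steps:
U(s, L) = -21 + 7*I*sqrt(85) (U(s, L) = -21 + 7*sqrt(-92 + 7) = -21 + 7*sqrt(-85) = -21 + 7*(I*sqrt(85)) = -21 + 7*I*sqrt(85))
14393 - U(103, 196) = 14393 - (-21 + 7*I*sqrt(85)) = 14393 + (21 - 7*I*sqrt(85)) = 14414 - 7*I*sqrt(85)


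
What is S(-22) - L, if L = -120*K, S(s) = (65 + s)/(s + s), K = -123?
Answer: -649483/44 ≈ -14761.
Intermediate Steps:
S(s) = (65 + s)/(2*s) (S(s) = (65 + s)/((2*s)) = (65 + s)*(1/(2*s)) = (65 + s)/(2*s))
L = 14760 (L = -120*(-123) = 14760)
S(-22) - L = (½)*(65 - 22)/(-22) - 1*14760 = (½)*(-1/22)*43 - 14760 = -43/44 - 14760 = -649483/44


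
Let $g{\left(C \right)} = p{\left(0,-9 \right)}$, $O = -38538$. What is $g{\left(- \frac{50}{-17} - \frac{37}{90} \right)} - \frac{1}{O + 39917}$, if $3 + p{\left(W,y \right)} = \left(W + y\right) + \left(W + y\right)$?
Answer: $- \frac{28960}{1379} \approx -21.001$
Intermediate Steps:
$p{\left(W,y \right)} = -3 + 2 W + 2 y$ ($p{\left(W,y \right)} = -3 + \left(\left(W + y\right) + \left(W + y\right)\right) = -3 + \left(2 W + 2 y\right) = -3 + 2 W + 2 y$)
$g{\left(C \right)} = -21$ ($g{\left(C \right)} = -3 + 2 \cdot 0 + 2 \left(-9\right) = -3 + 0 - 18 = -21$)
$g{\left(- \frac{50}{-17} - \frac{37}{90} \right)} - \frac{1}{O + 39917} = -21 - \frac{1}{-38538 + 39917} = -21 - \frac{1}{1379} = - \frac{28960}{1379}$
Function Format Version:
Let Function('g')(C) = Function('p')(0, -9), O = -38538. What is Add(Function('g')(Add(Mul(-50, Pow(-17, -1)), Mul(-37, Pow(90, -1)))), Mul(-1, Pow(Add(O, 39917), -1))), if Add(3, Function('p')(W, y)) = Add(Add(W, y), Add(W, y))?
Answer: Rational(-28960, 1379) ≈ -21.001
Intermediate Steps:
Function('p')(W, y) = Add(-3, Mul(2, W), Mul(2, y)) (Function('p')(W, y) = Add(-3, Add(Add(W, y), Add(W, y))) = Add(-3, Add(Mul(2, W), Mul(2, y))) = Add(-3, Mul(2, W), Mul(2, y)))
Function('g')(C) = -21 (Function('g')(C) = Add(-3, Mul(2, 0), Mul(2, -9)) = Add(-3, 0, -18) = -21)
Add(Function('g')(Add(Mul(-50, Pow(-17, -1)), Mul(-37, Pow(90, -1)))), Mul(-1, Pow(Add(O, 39917), -1))) = Add(-21, Mul(-1, Pow(Add(-38538, 39917), -1))) = Add(-21, Mul(-1, Pow(1379, -1))) = Add(-21, Mul(-1, Rational(1, 1379))) = Add(-21, Rational(-1, 1379)) = Rational(-28960, 1379)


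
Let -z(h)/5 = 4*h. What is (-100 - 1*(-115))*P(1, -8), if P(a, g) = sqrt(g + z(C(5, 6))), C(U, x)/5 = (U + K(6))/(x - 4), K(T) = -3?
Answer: 90*I*sqrt(3) ≈ 155.88*I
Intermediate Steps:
C(U, x) = 5*(-3 + U)/(-4 + x) (C(U, x) = 5*((U - 3)/(x - 4)) = 5*((-3 + U)/(-4 + x)) = 5*(-3 + U)/(-4 + x))
z(h) = -20*h
P(a, g) = sqrt(-100 + g) (P(a, g) = sqrt(g - 100*(-3 + 5)/(-4 + 6)) = sqrt(g - 100*2/2) = sqrt(g - 20*5) = sqrt(g - 100) = sqrt(-100 + g))
(-100 - 1*(-115))*P(1, -8) = (-100 - 1*(-115))*sqrt(-100 - 8) = (-100 + 115)*sqrt(-108) = 15*(6*I*sqrt(3)) = 90*I*sqrt(3)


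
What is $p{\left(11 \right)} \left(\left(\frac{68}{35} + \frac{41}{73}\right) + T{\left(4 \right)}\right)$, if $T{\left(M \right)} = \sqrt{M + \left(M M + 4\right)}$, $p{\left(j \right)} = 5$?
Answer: $\frac{6399}{511} + 10 \sqrt{6} \approx 37.017$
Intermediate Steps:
$T{\left(M \right)} = \sqrt{4 + M + M^{2}}$ ($T{\left(M \right)} = \sqrt{M + \left(M^{2} + 4\right)} = \sqrt{M + \left(4 + M^{2}\right)} = \sqrt{4 + M + M^{2}}$)
$p{\left(11 \right)} \left(\left(\frac{68}{35} + \frac{41}{73}\right) + T{\left(4 \right)}\right) = 5 \left(\left(\frac{68}{35} + \frac{41}{73}\right) + \sqrt{4 + 4 + 4^{2}}\right) = 5 \left(\left(68 \cdot \frac{1}{35} + 41 \cdot \frac{1}{73}\right) + \sqrt{4 + 4 + 16}\right) = 5 \left(\left(\frac{68}{35} + \frac{41}{73}\right) + \sqrt{24}\right) = 5 \left(\frac{6399}{2555} + 2 \sqrt{6}\right) = \frac{6399}{511} + 10 \sqrt{6}$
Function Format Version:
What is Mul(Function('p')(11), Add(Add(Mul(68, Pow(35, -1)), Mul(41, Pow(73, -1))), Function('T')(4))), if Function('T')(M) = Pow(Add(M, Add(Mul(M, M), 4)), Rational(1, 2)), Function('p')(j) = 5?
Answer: Add(Rational(6399, 511), Mul(10, Pow(6, Rational(1, 2)))) ≈ 37.017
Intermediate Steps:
Function('T')(M) = Pow(Add(4, M, Pow(M, 2)), Rational(1, 2)) (Function('T')(M) = Pow(Add(M, Add(Pow(M, 2), 4)), Rational(1, 2)) = Pow(Add(M, Add(4, Pow(M, 2))), Rational(1, 2)) = Pow(Add(4, M, Pow(M, 2)), Rational(1, 2)))
Mul(Function('p')(11), Add(Add(Mul(68, Pow(35, -1)), Mul(41, Pow(73, -1))), Function('T')(4))) = Mul(5, Add(Add(Mul(68, Pow(35, -1)), Mul(41, Pow(73, -1))), Pow(Add(4, 4, Pow(4, 2)), Rational(1, 2)))) = Mul(5, Add(Add(Mul(68, Rational(1, 35)), Mul(41, Rational(1, 73))), Pow(Add(4, 4, 16), Rational(1, 2)))) = Mul(5, Add(Add(Rational(68, 35), Rational(41, 73)), Pow(24, Rational(1, 2)))) = Mul(5, Add(Rational(6399, 2555), Mul(2, Pow(6, Rational(1, 2))))) = Add(Rational(6399, 511), Mul(10, Pow(6, Rational(1, 2))))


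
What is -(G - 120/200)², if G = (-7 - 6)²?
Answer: -708964/25 ≈ -28359.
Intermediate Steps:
G = 169 (G = (-13)² = 169)
-(G - 120/200)² = -(169 - 120/200)² = -(169 - 120*1/200)² = -(169 - ⅗)² = -(842/5)² = -1*708964/25 = -708964/25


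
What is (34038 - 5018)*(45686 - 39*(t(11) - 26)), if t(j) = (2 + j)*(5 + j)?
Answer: 1119823760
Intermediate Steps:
(34038 - 5018)*(45686 - 39*(t(11) - 26)) = (34038 - 5018)*(45686 - 39*((10 + 11² + 7*11) - 26)) = 29020*(45686 - 39*((10 + 121 + 77) - 26)) = 29020*(45686 - 39*(208 - 26)) = 29020*(45686 - 39*182) = 29020*(45686 - 7098) = 29020*38588 = 1119823760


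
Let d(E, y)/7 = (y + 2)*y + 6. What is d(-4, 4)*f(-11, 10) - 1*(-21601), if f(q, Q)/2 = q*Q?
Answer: -24599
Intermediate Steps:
d(E, y) = 42 + 7*y*(2 + y) (d(E, y) = 7*((y + 2)*y + 6) = 7*((2 + y)*y + 6) = 7*(y*(2 + y) + 6) = 7*(6 + y*(2 + y)) = 42 + 7*y*(2 + y))
f(q, Q) = 2*Q*q (f(q, Q) = 2*(q*Q) = 2*(Q*q) = 2*Q*q)
d(-4, 4)*f(-11, 10) - 1*(-21601) = (42 + 7*4**2 + 14*4)*(2*10*(-11)) - 1*(-21601) = (42 + 7*16 + 56)*(-220) + 21601 = (42 + 112 + 56)*(-220) + 21601 = 210*(-220) + 21601 = -46200 + 21601 = -24599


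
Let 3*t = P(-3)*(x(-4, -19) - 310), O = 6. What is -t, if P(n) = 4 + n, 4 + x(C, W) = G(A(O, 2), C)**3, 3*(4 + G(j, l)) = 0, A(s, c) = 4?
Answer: 126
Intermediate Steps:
G(j, l) = -4 (G(j, l) = -4 + (1/3)*0 = -4 + 0 = -4)
x(C, W) = -68 (x(C, W) = -4 + (-4)**3 = -4 - 64 = -68)
t = -126 (t = ((4 - 3)*(-68 - 310))/3 = (1*(-378))/3 = (1/3)*(-378) = -126)
-t = -1*(-126) = 126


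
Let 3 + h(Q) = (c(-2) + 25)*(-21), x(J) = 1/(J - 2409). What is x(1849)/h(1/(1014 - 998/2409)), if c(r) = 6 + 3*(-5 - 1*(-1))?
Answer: 1/225120 ≈ 4.4421e-6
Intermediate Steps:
x(J) = 1/(-2409 + J)
c(r) = -6 (c(r) = 6 + 3*(-5 + 1) = 6 + 3*(-4) = 6 - 12 = -6)
h(Q) = -402 (h(Q) = -3 + (-6 + 25)*(-21) = -3 + 19*(-21) = -3 - 399 = -402)
x(1849)/h(1/(1014 - 998/2409)) = 1/((-2409 + 1849)*(-402)) = -1/402/(-560) = -1/560*(-1/402) = 1/225120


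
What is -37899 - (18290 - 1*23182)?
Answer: -33007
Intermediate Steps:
-37899 - (18290 - 1*23182) = -37899 - (18290 - 23182) = -37899 - 1*(-4892) = -37899 + 4892 = -33007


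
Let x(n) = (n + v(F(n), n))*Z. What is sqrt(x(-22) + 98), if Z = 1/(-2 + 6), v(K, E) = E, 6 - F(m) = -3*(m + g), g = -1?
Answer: sqrt(87) ≈ 9.3274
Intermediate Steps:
F(m) = 3 + 3*m (F(m) = 6 - (-3)*(m - 1) = 6 - (-3)*(-1 + m) = 6 - (3 - 3*m) = 6 + (-3 + 3*m) = 3 + 3*m)
Z = 1/4 ≈ 0.25000
x(n) = n/2 (x(n) = (n + n)*(1/4) = (2*n)*(1/4) = n/2)
sqrt(x(-22) + 98) = sqrt((1/2)*(-22) + 98) = sqrt(-11 + 98) = sqrt(87)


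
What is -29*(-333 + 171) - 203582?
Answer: -198884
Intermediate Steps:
-29*(-333 + 171) - 203582 = -29*(-162) - 203582 = 4698 - 203582 = -198884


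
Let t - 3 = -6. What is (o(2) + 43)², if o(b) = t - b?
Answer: 1444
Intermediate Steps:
t = -3 (t = 3 - 6 = -3)
o(b) = -3 - b
(o(2) + 43)² = ((-3 - 1*2) + 43)² = ((-3 - 2) + 43)² = (-5 + 43)² = 38² = 1444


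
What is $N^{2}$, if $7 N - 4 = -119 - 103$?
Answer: $\frac{47524}{49} \approx 969.88$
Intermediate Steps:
$N = - \frac{218}{7}$ ($N = \frac{4}{7} + \frac{-119 - 103}{7} = \frac{4}{7} + \frac{1}{7} \left(-222\right) = \frac{4}{7} - \frac{222}{7} = - \frac{218}{7} \approx -31.143$)
$N^{2} = \left(- \frac{218}{7}\right)^{2} = \frac{47524}{49}$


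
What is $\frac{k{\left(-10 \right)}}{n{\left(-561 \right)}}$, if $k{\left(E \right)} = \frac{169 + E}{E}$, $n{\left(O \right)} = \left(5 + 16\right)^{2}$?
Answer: $- \frac{53}{1470} \approx -0.036054$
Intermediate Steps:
$n{\left(O \right)} = 441$ ($n{\left(O \right)} = 21^{2} = 441$)
$k{\left(E \right)} = \frac{169 + E}{E}$
$\frac{k{\left(-10 \right)}}{n{\left(-561 \right)}} = \frac{\frac{1}{-10} \left(169 - 10\right)}{441} = \left(- \frac{1}{10}\right) 159 \cdot \frac{1}{441} = \left(- \frac{159}{10}\right) \frac{1}{441} = - \frac{53}{1470}$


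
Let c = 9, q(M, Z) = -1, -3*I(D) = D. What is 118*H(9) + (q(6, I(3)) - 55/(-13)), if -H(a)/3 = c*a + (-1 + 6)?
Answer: -395730/13 ≈ -30441.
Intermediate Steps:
I(D) = -D/3
H(a) = -15 - 27*a (H(a) = -3*(9*a + (-1 + 6)) = -3*(9*a + 5) = -3*(5 + 9*a) = -15 - 27*a)
118*H(9) + (q(6, I(3)) - 55/(-13)) = 118*(-15 - 27*9) + (-1 - 55/(-13)) = 118*(-15 - 243) + (-1 - 55*(-1/13)) = 118*(-258) + (-1 + 55/13) = -30444 + 42/13 = -395730/13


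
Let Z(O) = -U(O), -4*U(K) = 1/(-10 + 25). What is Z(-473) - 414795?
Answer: -24887699/60 ≈ -4.1480e+5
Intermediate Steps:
U(K) = -1/60 (U(K) = -1/(4*(-10 + 25)) = -1/4/15 = -1/4*1/15 = -1/60)
Z(O) = 1/60 (Z(O) = -1*(-1/60) = 1/60)
Z(-473) - 414795 = 1/60 - 414795 = -24887699/60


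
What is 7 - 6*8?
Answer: -41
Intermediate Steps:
7 - 6*8 = 7 - 48 = -41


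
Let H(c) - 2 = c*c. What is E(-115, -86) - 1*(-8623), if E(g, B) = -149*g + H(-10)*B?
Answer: 16986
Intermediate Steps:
H(c) = 2 + c² (H(c) = 2 + c*c = 2 + c²)
E(g, B) = -149*g + 102*B (E(g, B) = -149*g + (2 + (-10)²)*B = -149*g + (2 + 100)*B = -149*g + 102*B)
E(-115, -86) - 1*(-8623) = (-149*(-115) + 102*(-86)) - 1*(-8623) = (17135 - 8772) + 8623 = 8363 + 8623 = 16986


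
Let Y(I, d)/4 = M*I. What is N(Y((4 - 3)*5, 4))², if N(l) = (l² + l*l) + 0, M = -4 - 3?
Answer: 1536640000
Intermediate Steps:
M = -7
Y(I, d) = -28*I (Y(I, d) = 4*(-7*I) = -28*I)
N(l) = 2*l² (N(l) = (l² + l²) + 0 = 2*l² + 0 = 2*l²)
N(Y((4 - 3)*5, 4))² = (2*(-28*(4 - 3)*5)²)² = (2*(-28*5)²)² = (2*(-140)²)² = (2*19600)² = 39200² = 1536640000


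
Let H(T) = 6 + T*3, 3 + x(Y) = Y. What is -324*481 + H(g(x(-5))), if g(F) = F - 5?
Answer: -155877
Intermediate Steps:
x(Y) = -3 + Y
g(F) = -5 + F
H(T) = 6 + 3*T
-324*481 + H(g(x(-5))) = -324*481 + (6 + 3*(-5 + (-3 - 5))) = -155844 + (6 + 3*(-5 - 8)) = -155844 + (6 + 3*(-13)) = -155844 + (6 - 39) = -155844 - 33 = -155877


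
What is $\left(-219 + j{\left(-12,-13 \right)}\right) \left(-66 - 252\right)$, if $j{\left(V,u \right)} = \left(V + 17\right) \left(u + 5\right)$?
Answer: $82362$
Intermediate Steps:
$j{\left(V,u \right)} = \left(5 + u\right) \left(17 + V\right)$ ($j{\left(V,u \right)} = \left(17 + V\right) \left(5 + u\right) = \left(5 + u\right) \left(17 + V\right)$)
$\left(-219 + j{\left(-12,-13 \right)}\right) \left(-66 - 252\right) = \left(-219 + \left(85 + 5 \left(-12\right) + 17 \left(-13\right) - -156\right)\right) \left(-66 - 252\right) = \left(-219 + \left(85 - 60 - 221 + 156\right)\right) \left(-318\right) = \left(-219 - 40\right) \left(-318\right) = \left(-259\right) \left(-318\right) = 82362$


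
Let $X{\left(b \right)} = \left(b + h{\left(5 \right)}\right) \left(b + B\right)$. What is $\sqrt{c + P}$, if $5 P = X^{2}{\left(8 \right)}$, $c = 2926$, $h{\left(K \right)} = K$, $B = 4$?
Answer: $\frac{\sqrt{194830}}{5} \approx 88.279$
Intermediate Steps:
$X{\left(b \right)} = \left(4 + b\right) \left(5 + b\right)$ ($X{\left(b \right)} = \left(b + 5\right) \left(b + 4\right) = \left(5 + b\right) \left(4 + b\right) = \left(4 + b\right) \left(5 + b\right)$)
$P = \frac{24336}{5}$ ($P = \frac{\left(20 + 8^{2} + 9 \cdot 8\right)^{2}}{5} = \frac{\left(20 + 64 + 72\right)^{2}}{5} = \frac{156^{2}}{5} = \frac{1}{5} \cdot 24336 = \frac{24336}{5} \approx 4867.2$)
$\sqrt{c + P} = \sqrt{2926 + \frac{24336}{5}} = \sqrt{\frac{38966}{5}} = \frac{\sqrt{194830}}{5}$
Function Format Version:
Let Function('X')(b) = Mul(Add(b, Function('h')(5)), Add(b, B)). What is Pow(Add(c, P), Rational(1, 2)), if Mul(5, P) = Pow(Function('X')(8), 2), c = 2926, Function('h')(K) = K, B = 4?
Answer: Mul(Rational(1, 5), Pow(194830, Rational(1, 2))) ≈ 88.279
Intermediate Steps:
Function('X')(b) = Mul(Add(4, b), Add(5, b)) (Function('X')(b) = Mul(Add(b, 5), Add(b, 4)) = Mul(Add(5, b), Add(4, b)) = Mul(Add(4, b), Add(5, b)))
P = Rational(24336, 5) (P = Mul(Rational(1, 5), Pow(Add(20, Pow(8, 2), Mul(9, 8)), 2)) = Mul(Rational(1, 5), Pow(Add(20, 64, 72), 2)) = Mul(Rational(1, 5), Pow(156, 2)) = Mul(Rational(1, 5), 24336) = Rational(24336, 5) ≈ 4867.2)
Pow(Add(c, P), Rational(1, 2)) = Pow(Add(2926, Rational(24336, 5)), Rational(1, 2)) = Pow(Rational(38966, 5), Rational(1, 2)) = Mul(Rational(1, 5), Pow(194830, Rational(1, 2)))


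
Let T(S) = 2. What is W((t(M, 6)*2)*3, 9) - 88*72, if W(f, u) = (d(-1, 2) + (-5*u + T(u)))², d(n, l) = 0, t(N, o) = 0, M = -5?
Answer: -4487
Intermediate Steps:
W(f, u) = (2 - 5*u)² (W(f, u) = (0 + (-5*u + 2))² = (0 + (2 - 5*u))² = (2 - 5*u)²)
W((t(M, 6)*2)*3, 9) - 88*72 = (2 - 5*9)² - 88*72 = (2 - 45)² - 6336 = (-43)² - 6336 = 1849 - 6336 = -4487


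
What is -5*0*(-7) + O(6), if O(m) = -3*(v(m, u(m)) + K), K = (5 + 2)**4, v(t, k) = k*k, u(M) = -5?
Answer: -7278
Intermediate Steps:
v(t, k) = k**2
K = 2401 (K = 7**4 = 2401)
O(m) = -7278 (O(m) = -3*((-5)**2 + 2401) = -3*(25 + 2401) = -3*2426 = -7278)
-5*0*(-7) + O(6) = -5*0*(-7) - 7278 = 0*(-7) - 7278 = 0 - 7278 = -7278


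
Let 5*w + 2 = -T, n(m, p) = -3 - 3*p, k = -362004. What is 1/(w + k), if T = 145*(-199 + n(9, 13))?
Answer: -5/1775077 ≈ -2.8168e-6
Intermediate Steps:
T = -34945 (T = 145*(-199 + (-3 - 3*13)) = 145*(-199 + (-3 - 39)) = 145*(-199 - 42) = 145*(-241) = -34945)
w = 34943/5 (w = -⅖ + (-1*(-34945))/5 = -⅖ + (⅕)*34945 = -⅖ + 6989 = 34943/5 ≈ 6988.6)
1/(w + k) = 1/(34943/5 - 362004) = 1/(-1775077/5) = -5/1775077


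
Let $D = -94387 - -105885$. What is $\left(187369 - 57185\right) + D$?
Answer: $141682$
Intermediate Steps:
$D = 11498$ ($D = -94387 + 105885 = 11498$)
$\left(187369 - 57185\right) + D = \left(187369 - 57185\right) + 11498 = 130184 + 11498 = 141682$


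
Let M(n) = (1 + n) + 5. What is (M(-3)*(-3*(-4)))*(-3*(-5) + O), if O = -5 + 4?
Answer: 504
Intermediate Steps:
O = -1
M(n) = 6 + n
(M(-3)*(-3*(-4)))*(-3*(-5) + O) = ((6 - 3)*(-3*(-4)))*(-3*(-5) - 1) = (3*12)*(15 - 1) = 36*14 = 504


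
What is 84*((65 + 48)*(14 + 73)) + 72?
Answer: 825876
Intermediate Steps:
84*((65 + 48)*(14 + 73)) + 72 = 84*(113*87) + 72 = 84*9831 + 72 = 825804 + 72 = 825876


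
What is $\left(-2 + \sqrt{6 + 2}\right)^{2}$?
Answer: $12 - 8 \sqrt{2} \approx 0.68629$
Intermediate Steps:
$\left(-2 + \sqrt{6 + 2}\right)^{2} = \left(-2 + \sqrt{8}\right)^{2} = \left(-2 + 2 \sqrt{2}\right)^{2}$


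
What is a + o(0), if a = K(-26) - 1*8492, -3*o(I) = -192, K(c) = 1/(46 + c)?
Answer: -168559/20 ≈ -8428.0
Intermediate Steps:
o(I) = 64 (o(I) = -⅓*(-192) = 64)
a = -169839/20 (a = 1/(46 - 26) - 1*8492 = 1/20 - 8492 = -169839/20 ≈ -8492.0)
a + o(0) = -169839/20 + 64 = -168559/20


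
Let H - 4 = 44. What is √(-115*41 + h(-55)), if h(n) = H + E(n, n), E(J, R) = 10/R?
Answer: I*√564729/11 ≈ 68.317*I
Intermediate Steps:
H = 48 (H = 4 + 44 = 48)
h(n) = 48 + 10/n
√(-115*41 + h(-55)) = √(-115*41 + (48 + 10/(-55))) = √(-4715 + (48 + 10*(-1/55))) = √(-4715 + (48 - 2/11)) = √(-4715 + 526/11) = √(-51339/11) = I*√564729/11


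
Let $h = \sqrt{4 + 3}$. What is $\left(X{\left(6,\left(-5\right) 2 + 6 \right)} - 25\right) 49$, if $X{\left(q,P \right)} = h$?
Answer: $-1225 + 49 \sqrt{7} \approx -1095.4$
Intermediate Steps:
$h = \sqrt{7} \approx 2.6458$
$X{\left(q,P \right)} = \sqrt{7}$
$\left(X{\left(6,\left(-5\right) 2 + 6 \right)} - 25\right) 49 = \left(\sqrt{7} - 25\right) 49 = \left(-25 + \sqrt{7}\right) 49 = -1225 + 49 \sqrt{7}$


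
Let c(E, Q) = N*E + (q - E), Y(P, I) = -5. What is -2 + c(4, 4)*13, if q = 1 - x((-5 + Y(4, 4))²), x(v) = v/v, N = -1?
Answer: -106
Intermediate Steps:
x(v) = 1
q = 0 (q = 1 - 1*1 = 1 - 1 = 0)
c(E, Q) = -2*E (c(E, Q) = -E + (0 - E) = -E - E = -2*E)
-2 + c(4, 4)*13 = -2 - 2*4*13 = -2 - 8*13 = -2 - 104 = -106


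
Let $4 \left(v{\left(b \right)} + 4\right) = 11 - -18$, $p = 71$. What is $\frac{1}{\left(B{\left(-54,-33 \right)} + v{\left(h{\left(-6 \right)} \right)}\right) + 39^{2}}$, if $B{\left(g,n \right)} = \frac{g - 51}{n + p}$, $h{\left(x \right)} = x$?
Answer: $\frac{76}{115633} \approx 0.00065725$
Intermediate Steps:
$v{\left(b \right)} = \frac{13}{4}$ ($v{\left(b \right)} = -4 + \frac{11 - -18}{4} = -4 + \frac{11 + 18}{4} = -4 + \frac{1}{4} \cdot 29 = -4 + \frac{29}{4} = \frac{13}{4}$)
$B{\left(g,n \right)} = \frac{-51 + g}{71 + n}$ ($B{\left(g,n \right)} = \frac{g - 51}{n + 71} = \frac{-51 + g}{71 + n}$)
$\frac{1}{\left(B{\left(-54,-33 \right)} + v{\left(h{\left(-6 \right)} \right)}\right) + 39^{2}} = \frac{1}{\left(\frac{-51 - 54}{71 - 33} + \frac{13}{4}\right) + 39^{2}} = \frac{1}{\left(\frac{1}{38} \left(-105\right) + \frac{13}{4}\right) + 1521} = \frac{1}{\left(- \frac{105}{38} + \frac{13}{4}\right) + 1521} = \frac{1}{\frac{37}{76} + 1521} = \frac{1}{\frac{115633}{76}} = \frac{76}{115633}$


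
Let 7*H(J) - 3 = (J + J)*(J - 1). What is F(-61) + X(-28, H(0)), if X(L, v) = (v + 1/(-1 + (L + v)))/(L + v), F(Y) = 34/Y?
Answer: -1346011/2354600 ≈ -0.57165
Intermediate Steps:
H(J) = 3/7 + 2*J*(-1 + J)/7 (H(J) = 3/7 + ((J + J)*(J - 1))/7 = 3/7 + ((2*J)*(-1 + J))/7 = 3/7 + (2*J*(-1 + J))/7 = 3/7 + 2*J*(-1 + J)/7)
X(L, v) = (v + 1/(-1 + L + v))/(L + v)
F(-61) + X(-28, H(0)) = 34/(-61) + (1 + (3/7 - 2/7*0 + (2/7)*0²)² - (3/7 - 2/7*0 + (2/7)*0²) - 28*(3/7 - 2/7*0 + (2/7)*0²))/((-28)² + (3/7 - 2/7*0 + (2/7)*0²)² - 1*(-28) - (3/7 - 2/7*0 + (2/7)*0²) + 2*(-28)*(3/7 - 2/7*0 + (2/7)*0²)) = 34*(-1/61) + (1 + (3/7 + 0 + (2/7)*0)² - (3/7 + 0 + (2/7)*0) - 28*(3/7 + 0 + (2/7)*0))/(784 + (3/7 + 0 + (2/7)*0)² + 28 - (3/7 + 0 + (2/7)*0) + 2*(-28)*(3/7 + 0 + (2/7)*0)) = -34/61 + (1 + (3/7 + 0 + 0)² - (3/7 + 0 + 0) - 28*(3/7 + 0 + 0))/(784 + (3/7 + 0 + 0)² + 28 - (3/7 + 0 + 0) + 2*(-28)*(3/7 + 0 + 0)) = -34/61 + (1 + (3/7)² - 1*3/7 - 28*3/7)/(784 + (3/7)² + 28 - 1*3/7 + 2*(-28)*(3/7)) = -34/61 + (1 + 9/49 - 3/7 - 12)/(784 + 9/49 + 28 - 3/7 - 24) = -34/61 - 551/49/(38600/49) = -34/61 + (49/38600)*(-551/49) = -34/61 - 551/38600 = -1346011/2354600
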